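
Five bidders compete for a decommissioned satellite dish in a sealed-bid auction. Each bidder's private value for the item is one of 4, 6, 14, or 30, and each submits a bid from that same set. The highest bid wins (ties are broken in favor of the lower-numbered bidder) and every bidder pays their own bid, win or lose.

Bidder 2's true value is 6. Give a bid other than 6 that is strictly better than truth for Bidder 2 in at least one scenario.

4

Suppose Bidder 1 bids 4, Bidder 3 bids 4, Bidder 4 bids 4 and Bidder 5 bids 14.
Bid 6: loses but pays 6, utility -6.
Bid 4: loses but pays 4, utility -4.
So bidding 4 beats truth here (-4 > -6).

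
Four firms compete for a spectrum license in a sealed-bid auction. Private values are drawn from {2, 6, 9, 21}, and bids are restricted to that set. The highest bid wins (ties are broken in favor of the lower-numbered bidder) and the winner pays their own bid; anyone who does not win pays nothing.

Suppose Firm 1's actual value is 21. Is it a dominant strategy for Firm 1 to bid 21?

Consider the case where Firm 2 bids 2, Firm 3 bids 2 and Firm 4 bids 2.
Truthful bid 21: wins, pays 21, utility 21 - 21 = 0.
Bid 2 instead: wins, pays 2, utility 21 - 2 = 19.
Since 19 > 0, bidding 2 is strictly better here, so truthful bidding is not dominant.

No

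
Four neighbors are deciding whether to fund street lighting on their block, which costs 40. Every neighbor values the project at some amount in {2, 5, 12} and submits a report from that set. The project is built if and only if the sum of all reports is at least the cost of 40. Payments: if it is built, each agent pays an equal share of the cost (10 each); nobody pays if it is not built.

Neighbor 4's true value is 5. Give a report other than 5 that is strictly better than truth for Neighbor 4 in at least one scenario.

Suppose Neighbor 1 reports 12, Neighbor 2 reports 12 and Neighbor 3 reports 12.
Report 5: project built, pays 10, utility 5 - 10 = -5.
Report 2: project not built, utility 0.
So reporting 2 beats truth here (0 > -5).

2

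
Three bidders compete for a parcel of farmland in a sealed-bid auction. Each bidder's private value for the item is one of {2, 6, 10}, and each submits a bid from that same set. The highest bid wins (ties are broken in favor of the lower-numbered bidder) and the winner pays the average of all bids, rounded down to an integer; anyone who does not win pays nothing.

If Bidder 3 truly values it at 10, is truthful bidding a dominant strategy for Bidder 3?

Consider the case where Bidder 1 bids 2 and Bidder 2 bids 2.
Truthful bid 10: wins, pays 4, utility 10 - 4 = 6.
Bid 6 instead: wins, pays 3, utility 10 - 3 = 7.
Since 7 > 6, bidding 6 is strictly better here, so truthful bidding is not dominant.

No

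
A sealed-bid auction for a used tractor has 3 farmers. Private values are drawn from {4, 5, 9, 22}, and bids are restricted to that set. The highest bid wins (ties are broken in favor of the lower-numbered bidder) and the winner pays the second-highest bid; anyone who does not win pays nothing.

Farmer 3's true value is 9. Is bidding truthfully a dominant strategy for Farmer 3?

Check each profile of the others' bids and compare truth against every alternative bid.
Others bid (4, 4): truth gives 5, best alternative gives 5.
Others bid (4, 5): truth gives 4, best alternative gives 4.
Others bid (5, 4): truth gives 4, best alternative gives 4.
Others bid (5, 5): truth gives 4, best alternative gives 4.
Others bid (4, 9): truth gives 0, best alternative gives 0.
Others bid (4, 22): truth gives 0, best alternative gives 0.
(Remaining 10 profiles checked similarly; truth is weakly best in each.)
In every case the truthful bid is at least as good as any alternative, so it is a dominant strategy.

Yes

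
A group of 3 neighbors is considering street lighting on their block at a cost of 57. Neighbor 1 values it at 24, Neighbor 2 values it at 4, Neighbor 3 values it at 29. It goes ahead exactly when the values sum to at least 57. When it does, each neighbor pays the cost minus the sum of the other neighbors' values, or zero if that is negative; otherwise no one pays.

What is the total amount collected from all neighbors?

Total value 57 ≥ cost 57, so it is built.
Neighbor 1: others sum to 33; max(0, 57 - 33) = 24.
Neighbor 2: others sum to 53; max(0, 57 - 53) = 4.
Neighbor 3: others sum to 28; max(0, 57 - 28) = 29.
Total collected = 24 + 4 + 29 = 57.

57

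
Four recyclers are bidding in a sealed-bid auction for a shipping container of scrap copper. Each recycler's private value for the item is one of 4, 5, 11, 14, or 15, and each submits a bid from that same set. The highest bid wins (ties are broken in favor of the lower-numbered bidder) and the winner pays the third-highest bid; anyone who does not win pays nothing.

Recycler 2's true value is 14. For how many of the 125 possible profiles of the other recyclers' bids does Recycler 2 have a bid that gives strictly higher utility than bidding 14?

Others bid (4, 4, 15): truth gives 0; bid 15 gives 10 > 0. Violating.
Others bid (4, 5, 15): truth gives 0; bid 15 gives 9 > 0. Violating.
Others bid (4, 11, 15): truth gives 0; bid 15 gives 3 > 0. Violating.
Others bid (4, 15, 4): truth gives 0; bid 15 gives 10 > 0. Violating.
Others bid (4, 4, 4): truth gives 10; no alternative beats it.
Others bid (4, 4, 5): truth gives 10; no alternative beats it.
(Checking all 125 profiles: 27 have a profitable deviation, 98 do not.)

27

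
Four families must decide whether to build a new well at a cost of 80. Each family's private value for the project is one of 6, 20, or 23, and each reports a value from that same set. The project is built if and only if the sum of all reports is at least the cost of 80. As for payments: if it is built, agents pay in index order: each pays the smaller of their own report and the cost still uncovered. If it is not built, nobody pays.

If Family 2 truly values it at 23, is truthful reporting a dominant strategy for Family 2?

Consider the case where Family 1 reports 20, Family 3 reports 20 and Family 4 reports 20.
Truthful report 23: project built, pays 23, utility 23 - 23 = 0.
Report 20 instead: project built, pays 20, utility 23 - 20 = 3.
Since 3 > 0, reporting 20 is strictly better here, so truthful reporting is not dominant.

No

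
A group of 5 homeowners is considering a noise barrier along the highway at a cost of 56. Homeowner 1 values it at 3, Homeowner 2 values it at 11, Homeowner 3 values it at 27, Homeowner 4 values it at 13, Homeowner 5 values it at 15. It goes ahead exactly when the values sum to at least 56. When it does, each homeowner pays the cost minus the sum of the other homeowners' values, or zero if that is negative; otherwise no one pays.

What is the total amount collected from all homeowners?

16

Total value 69 ≥ cost 56, so it is built.
Homeowner 1: others sum to 66; max(0, 56 - 66) = 0.
Homeowner 2: others sum to 58; max(0, 56 - 58) = 0.
Homeowner 3: others sum to 42; max(0, 56 - 42) = 14.
Homeowner 4: others sum to 56; max(0, 56 - 56) = 0.
Homeowner 5: others sum to 54; max(0, 56 - 54) = 2.
Total collected = 0 + 0 + 14 + 0 + 2 = 16.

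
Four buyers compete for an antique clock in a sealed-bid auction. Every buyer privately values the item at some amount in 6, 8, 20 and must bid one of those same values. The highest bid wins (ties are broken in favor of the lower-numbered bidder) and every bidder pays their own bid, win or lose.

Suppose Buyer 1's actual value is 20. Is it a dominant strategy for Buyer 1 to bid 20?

Consider the case where Buyer 2 bids 6, Buyer 3 bids 6 and Buyer 4 bids 6.
Truthful bid 20: wins, pays 20, utility 20 - 20 = 0.
Bid 6 instead: wins, pays 6, utility 20 - 6 = 14.
Since 14 > 0, bidding 6 is strictly better here, so truthful bidding is not dominant.

No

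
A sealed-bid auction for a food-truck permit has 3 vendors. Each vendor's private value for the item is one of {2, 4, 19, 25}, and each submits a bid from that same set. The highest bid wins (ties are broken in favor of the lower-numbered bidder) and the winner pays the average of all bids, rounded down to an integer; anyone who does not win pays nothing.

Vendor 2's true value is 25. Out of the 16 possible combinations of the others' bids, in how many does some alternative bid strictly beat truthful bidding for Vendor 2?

Others bid (2, 2): truth gives 16; bid 4 gives 23 > 16. Violating.
Others bid (2, 4): truth gives 15; bid 4 gives 22 > 15. Violating.
Others bid (2, 19): truth gives 10; bid 19 gives 12 > 10. Violating.
Others bid (4, 2): truth gives 15; bid 19 gives 17 > 15. Violating.
Others bid (2, 25): truth gives 8; no alternative beats it.
Others bid (4, 25): truth gives 7; no alternative beats it.
(Checking all 16 profiles: 6 have a profitable deviation, 10 do not.)

6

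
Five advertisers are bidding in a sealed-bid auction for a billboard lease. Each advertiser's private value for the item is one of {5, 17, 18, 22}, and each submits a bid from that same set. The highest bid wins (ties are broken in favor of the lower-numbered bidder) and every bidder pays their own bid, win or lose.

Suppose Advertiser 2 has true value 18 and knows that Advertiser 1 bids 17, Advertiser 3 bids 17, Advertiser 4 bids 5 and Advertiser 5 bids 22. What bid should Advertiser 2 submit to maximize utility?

Bid 5: loses but pays 5, utility -5.
Bid 17: loses but pays 17, utility -17.
Bid 18: loses but pays 18, utility -18.
Bid 22: wins, pays 22, utility 18 - 22 = -4.
The best choice is 22 with utility -4.

22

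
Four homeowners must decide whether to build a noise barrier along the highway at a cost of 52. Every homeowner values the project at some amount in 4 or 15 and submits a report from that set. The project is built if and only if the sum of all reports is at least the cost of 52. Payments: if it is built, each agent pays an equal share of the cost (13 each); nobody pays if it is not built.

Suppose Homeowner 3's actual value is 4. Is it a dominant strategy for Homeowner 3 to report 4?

Yes

Check each profile of the others' reports and compare truth against every alternative report.
Others report (15, 15, 15): truth gives 0, best alternative gives -9.
Others report (4, 4, 4): truth gives 0, best alternative gives 0.
Others report (4, 4, 15): truth gives 0, best alternative gives 0.
Others report (4, 15, 4): truth gives 0, best alternative gives 0.
Others report (4, 15, 15): truth gives 0, best alternative gives 0.
Others report (15, 4, 4): truth gives 0, best alternative gives 0.
(Remaining 2 profiles checked similarly; truth is weakly best in each.)
In every case the truthful report is at least as good as any alternative, so it is a dominant strategy.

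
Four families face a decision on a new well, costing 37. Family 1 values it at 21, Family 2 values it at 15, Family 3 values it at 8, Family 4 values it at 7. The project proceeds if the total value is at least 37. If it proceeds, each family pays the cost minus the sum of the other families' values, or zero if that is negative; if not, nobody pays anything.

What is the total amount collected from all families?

Total value 51 ≥ cost 37, so it is built.
Family 1: others sum to 30; max(0, 37 - 30) = 7.
Family 2: others sum to 36; max(0, 37 - 36) = 1.
Family 3: others sum to 43; max(0, 37 - 43) = 0.
Family 4: others sum to 44; max(0, 37 - 44) = 0.
Total collected = 7 + 1 + 0 + 0 = 8.

8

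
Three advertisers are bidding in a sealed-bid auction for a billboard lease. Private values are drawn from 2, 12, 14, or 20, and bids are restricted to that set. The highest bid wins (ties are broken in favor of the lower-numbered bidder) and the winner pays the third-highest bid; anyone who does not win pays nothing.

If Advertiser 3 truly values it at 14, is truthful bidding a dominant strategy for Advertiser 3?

No

Consider the case where Advertiser 1 bids 2 and Advertiser 2 bids 14.
Truthful bid 14: loses, pays 0, utility 0.
Bid 20 instead: wins, pays 2, utility 14 - 2 = 12.
Since 12 > 0, bidding 20 is strictly better here, so truthful bidding is not dominant.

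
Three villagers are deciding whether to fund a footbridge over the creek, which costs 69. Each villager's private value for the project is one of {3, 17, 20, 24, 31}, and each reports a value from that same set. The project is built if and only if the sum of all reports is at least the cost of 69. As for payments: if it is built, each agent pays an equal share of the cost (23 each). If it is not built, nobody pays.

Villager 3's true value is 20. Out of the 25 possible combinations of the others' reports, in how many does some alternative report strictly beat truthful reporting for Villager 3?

Others report (20, 31): truth gives -3; report 3 gives 0 > -3. Violating.
Others report (24, 31): truth gives -3; report 3 gives 0 > -3. Violating.
Others report (31, 20): truth gives -3; report 3 gives 0 > -3. Violating.
Others report (31, 24): truth gives -3; report 3 gives 0 > -3. Violating.
Others report (3, 3): truth gives 0; no alternative beats it.
Others report (3, 17): truth gives 0; no alternative beats it.
(Checking all 25 profiles: 5 have a profitable deviation, 20 do not.)

5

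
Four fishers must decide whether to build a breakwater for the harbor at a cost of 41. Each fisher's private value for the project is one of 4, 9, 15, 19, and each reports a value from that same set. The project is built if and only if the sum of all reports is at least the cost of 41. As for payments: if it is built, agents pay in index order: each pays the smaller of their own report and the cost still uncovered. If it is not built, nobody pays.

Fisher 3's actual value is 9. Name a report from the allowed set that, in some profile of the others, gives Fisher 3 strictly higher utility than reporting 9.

4

Suppose Fisher 1 reports 4, Fisher 2 reports 15 and Fisher 4 reports 19.
Report 9: project built, pays 9, utility 9 - 9 = 0.
Report 4: project built, pays 4, utility 9 - 4 = 5.
So reporting 4 beats truth here (5 > 0).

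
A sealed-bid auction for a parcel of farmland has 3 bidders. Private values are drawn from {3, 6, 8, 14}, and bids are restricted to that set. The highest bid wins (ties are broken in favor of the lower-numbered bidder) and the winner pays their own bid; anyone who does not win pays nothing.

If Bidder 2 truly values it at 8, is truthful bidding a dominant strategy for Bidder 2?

Consider the case where Bidder 1 bids 3 and Bidder 3 bids 3.
Truthful bid 8: wins, pays 8, utility 8 - 8 = 0.
Bid 6 instead: wins, pays 6, utility 8 - 6 = 2.
Since 2 > 0, bidding 6 is strictly better here, so truthful bidding is not dominant.

No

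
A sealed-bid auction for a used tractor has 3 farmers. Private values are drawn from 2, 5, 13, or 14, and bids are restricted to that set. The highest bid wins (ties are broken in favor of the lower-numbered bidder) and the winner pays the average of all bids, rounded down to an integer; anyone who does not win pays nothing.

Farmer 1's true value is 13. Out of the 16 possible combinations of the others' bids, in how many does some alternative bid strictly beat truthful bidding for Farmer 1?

Others bid (2, 2): truth gives 8; bid 2 gives 11 > 8. Violating.
Others bid (2, 5): truth gives 7; bid 5 gives 9 > 7. Violating.
Others bid (2, 14): truth gives 0; bid 14 gives 3 > 0. Violating.
Others bid (5, 2): truth gives 7; bid 5 gives 9 > 7. Violating.
Others bid (2, 13): truth gives 4; no alternative beats it.
Others bid (5, 13): truth gives 3; no alternative beats it.
(Checking all 16 profiles: 8 have a profitable deviation, 8 do not.)

8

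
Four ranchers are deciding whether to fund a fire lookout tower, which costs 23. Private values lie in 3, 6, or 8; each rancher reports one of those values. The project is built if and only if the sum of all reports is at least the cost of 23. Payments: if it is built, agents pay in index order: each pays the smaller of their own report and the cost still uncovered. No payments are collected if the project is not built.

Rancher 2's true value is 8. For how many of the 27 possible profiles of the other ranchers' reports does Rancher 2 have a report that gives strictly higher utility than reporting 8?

Others report (3, 6, 8): truth gives 0; report 6 gives 2 > 0. Violating.
Others report (3, 8, 6): truth gives 0; report 6 gives 2 > 0. Violating.
Others report (3, 8, 8): truth gives 0; report 6 gives 2 > 0. Violating.
Others report (6, 3, 8): truth gives 0; report 6 gives 2 > 0. Violating.
Others report (3, 3, 3): truth gives 0; no alternative beats it.
Others report (3, 3, 6): truth gives 0; no alternative beats it.
(Checking all 27 profiles: 17 have a profitable deviation, 10 do not.)

17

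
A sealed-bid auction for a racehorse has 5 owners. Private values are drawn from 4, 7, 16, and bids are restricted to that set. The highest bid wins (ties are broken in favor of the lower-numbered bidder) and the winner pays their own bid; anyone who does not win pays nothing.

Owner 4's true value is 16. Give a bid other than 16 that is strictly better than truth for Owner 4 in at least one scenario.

7

Suppose Owner 1 bids 4, Owner 2 bids 4, Owner 3 bids 4 and Owner 5 bids 4.
Bid 16: wins, pays 16, utility 16 - 16 = 0.
Bid 7: wins, pays 7, utility 16 - 7 = 9.
So bidding 7 beats truth here (9 > 0).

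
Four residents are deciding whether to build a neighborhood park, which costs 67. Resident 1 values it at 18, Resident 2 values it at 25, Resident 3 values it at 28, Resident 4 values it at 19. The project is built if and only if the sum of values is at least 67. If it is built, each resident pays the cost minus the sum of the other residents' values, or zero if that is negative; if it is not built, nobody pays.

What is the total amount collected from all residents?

7

Total value 90 ≥ cost 67, so it is built.
Resident 1: others sum to 72; max(0, 67 - 72) = 0.
Resident 2: others sum to 65; max(0, 67 - 65) = 2.
Resident 3: others sum to 62; max(0, 67 - 62) = 5.
Resident 4: others sum to 71; max(0, 67 - 71) = 0.
Total collected = 0 + 2 + 5 + 0 = 7.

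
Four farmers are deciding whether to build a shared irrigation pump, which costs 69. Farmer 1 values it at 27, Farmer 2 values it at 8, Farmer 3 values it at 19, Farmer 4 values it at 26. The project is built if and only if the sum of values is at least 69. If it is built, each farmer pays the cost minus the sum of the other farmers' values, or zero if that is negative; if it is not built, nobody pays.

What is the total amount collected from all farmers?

Total value 80 ≥ cost 69, so it is built.
Farmer 1: others sum to 53; max(0, 69 - 53) = 16.
Farmer 2: others sum to 72; max(0, 69 - 72) = 0.
Farmer 3: others sum to 61; max(0, 69 - 61) = 8.
Farmer 4: others sum to 54; max(0, 69 - 54) = 15.
Total collected = 16 + 0 + 8 + 15 = 39.

39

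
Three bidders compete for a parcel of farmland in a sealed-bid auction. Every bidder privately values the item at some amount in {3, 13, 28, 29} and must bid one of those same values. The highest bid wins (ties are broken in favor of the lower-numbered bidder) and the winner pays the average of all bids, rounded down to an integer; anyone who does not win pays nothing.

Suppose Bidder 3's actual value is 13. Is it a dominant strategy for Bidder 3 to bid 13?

Yes

Check each profile of the others' bids and compare truth against every alternative bid.
Others bid (3, 3): truth gives 7, best alternative gives 2.
Others bid (3, 13): truth gives 0, best alternative gives 0.
Others bid (3, 28): truth gives 0, best alternative gives 0.
Others bid (3, 29): truth gives 0, best alternative gives 0.
Others bid (13, 3): truth gives 0, best alternative gives 0.
Others bid (13, 13): truth gives 0, best alternative gives 0.
(Remaining 10 profiles checked similarly; truth is weakly best in each.)
In every case the truthful bid is at least as good as any alternative, so it is a dominant strategy.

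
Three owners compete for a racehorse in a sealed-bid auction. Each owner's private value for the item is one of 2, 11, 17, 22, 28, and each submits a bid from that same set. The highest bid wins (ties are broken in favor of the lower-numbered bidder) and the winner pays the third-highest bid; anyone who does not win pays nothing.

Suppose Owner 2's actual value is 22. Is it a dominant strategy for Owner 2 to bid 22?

No

Consider the case where Owner 1 bids 2 and Owner 3 bids 28.
Truthful bid 22: loses, pays 0, utility 0.
Bid 28 instead: wins, pays 2, utility 22 - 2 = 20.
Since 20 > 0, bidding 28 is strictly better here, so truthful bidding is not dominant.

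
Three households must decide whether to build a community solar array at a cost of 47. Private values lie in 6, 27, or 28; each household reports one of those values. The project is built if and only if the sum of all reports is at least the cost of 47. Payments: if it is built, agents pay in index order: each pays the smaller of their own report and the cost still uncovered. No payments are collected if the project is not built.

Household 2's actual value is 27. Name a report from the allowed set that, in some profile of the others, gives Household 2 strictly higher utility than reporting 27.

Suppose Household 1 reports 27 and Household 3 reports 27.
Report 27: project built, pays 20, utility 27 - 20 = 7.
Report 6: project built, pays 6, utility 27 - 6 = 21.
So reporting 6 beats truth here (21 > 7).

6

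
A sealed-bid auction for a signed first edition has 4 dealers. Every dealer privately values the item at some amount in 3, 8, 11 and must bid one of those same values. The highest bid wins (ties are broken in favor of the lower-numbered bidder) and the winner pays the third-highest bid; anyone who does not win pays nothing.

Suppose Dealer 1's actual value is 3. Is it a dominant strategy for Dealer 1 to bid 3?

Check each profile of the others' bids and compare truth against every alternative bid.
Others bid (3, 8, 8): truth gives 0, best alternative gives -5.
Others bid (8, 3, 8): truth gives 0, best alternative gives -5.
Others bid (8, 8, 3): truth gives 0, best alternative gives -5.
Others bid (8, 8, 8): truth gives 0, best alternative gives -5.
Others bid (3, 3, 3): truth gives 0, best alternative gives 0.
Others bid (3, 3, 8): truth gives 0, best alternative gives 0.
(Remaining 21 profiles checked similarly; truth is weakly best in each.)
In every case the truthful bid is at least as good as any alternative, so it is a dominant strategy.

Yes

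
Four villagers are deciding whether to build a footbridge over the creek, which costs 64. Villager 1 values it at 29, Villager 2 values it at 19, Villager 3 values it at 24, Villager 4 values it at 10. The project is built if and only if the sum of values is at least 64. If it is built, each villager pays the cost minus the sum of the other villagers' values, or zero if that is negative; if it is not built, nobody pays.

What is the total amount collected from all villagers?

Total value 82 ≥ cost 64, so it is built.
Villager 1: others sum to 53; max(0, 64 - 53) = 11.
Villager 2: others sum to 63; max(0, 64 - 63) = 1.
Villager 3: others sum to 58; max(0, 64 - 58) = 6.
Villager 4: others sum to 72; max(0, 64 - 72) = 0.
Total collected = 11 + 1 + 6 + 0 = 18.

18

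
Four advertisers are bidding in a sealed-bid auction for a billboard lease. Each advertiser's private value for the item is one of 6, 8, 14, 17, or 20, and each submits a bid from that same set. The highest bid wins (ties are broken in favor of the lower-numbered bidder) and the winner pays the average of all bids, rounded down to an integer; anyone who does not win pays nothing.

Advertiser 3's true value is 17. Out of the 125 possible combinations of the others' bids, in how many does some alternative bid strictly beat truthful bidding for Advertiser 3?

43

Others bid (6, 6, 6): truth gives 9; bid 8 gives 11 > 9. Violating.
Others bid (6, 6, 8): truth gives 8; bid 8 gives 10 > 8. Violating.
Others bid (6, 6, 20): truth gives 0; bid 20 gives 4 > 0. Violating.
Others bid (6, 8, 6): truth gives 8; bid 14 gives 9 > 8. Violating.
Others bid (6, 6, 14): truth gives 7; no alternative beats it.
Others bid (6, 6, 17): truth gives 6; no alternative beats it.
(Checking all 125 profiles: 43 have a profitable deviation, 82 do not.)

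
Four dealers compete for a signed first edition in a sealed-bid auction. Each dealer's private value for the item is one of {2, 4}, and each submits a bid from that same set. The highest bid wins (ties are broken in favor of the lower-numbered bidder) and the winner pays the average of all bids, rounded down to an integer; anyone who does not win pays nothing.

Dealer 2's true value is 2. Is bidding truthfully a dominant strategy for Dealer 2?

Yes

Check each profile of the others' bids and compare truth against every alternative bid.
Others bid (2, 2, 4): truth gives 0, best alternative gives -1.
Others bid (2, 4, 2): truth gives 0, best alternative gives -1.
Others bid (2, 4, 4): truth gives 0, best alternative gives -1.
Others bid (2, 2, 2): truth gives 0, best alternative gives 0.
Others bid (4, 2, 2): truth gives 0, best alternative gives 0.
Others bid (4, 2, 4): truth gives 0, best alternative gives 0.
(Remaining 2 profiles checked similarly; truth is weakly best in each.)
In every case the truthful bid is at least as good as any alternative, so it is a dominant strategy.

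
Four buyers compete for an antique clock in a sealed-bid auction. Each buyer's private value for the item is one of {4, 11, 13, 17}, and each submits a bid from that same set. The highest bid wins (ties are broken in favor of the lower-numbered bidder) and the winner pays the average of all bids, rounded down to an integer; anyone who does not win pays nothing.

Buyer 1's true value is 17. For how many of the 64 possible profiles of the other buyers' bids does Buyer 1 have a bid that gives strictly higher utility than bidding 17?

Others bid (4, 4, 4): truth gives 10; bid 4 gives 13 > 10. Violating.
Others bid (4, 4, 11): truth gives 8; bid 11 gives 10 > 8. Violating.
Others bid (4, 4, 13): truth gives 8; bid 13 gives 9 > 8. Violating.
Others bid (4, 11, 4): truth gives 8; bid 11 gives 10 > 8. Violating.
Others bid (4, 4, 17): truth gives 7; no alternative beats it.
Others bid (4, 11, 17): truth gives 5; no alternative beats it.
(Checking all 64 profiles: 27 have a profitable deviation, 37 do not.)

27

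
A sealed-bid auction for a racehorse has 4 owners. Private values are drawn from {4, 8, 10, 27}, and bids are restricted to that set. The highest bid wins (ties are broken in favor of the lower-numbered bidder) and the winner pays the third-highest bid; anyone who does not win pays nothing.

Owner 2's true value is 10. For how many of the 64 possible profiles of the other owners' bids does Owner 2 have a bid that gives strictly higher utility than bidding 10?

Others bid (4, 4, 27): truth gives 0; bid 27 gives 6 > 0. Violating.
Others bid (4, 8, 27): truth gives 0; bid 27 gives 2 > 0. Violating.
Others bid (4, 27, 4): truth gives 0; bid 27 gives 6 > 0. Violating.
Others bid (4, 27, 8): truth gives 0; bid 27 gives 2 > 0. Violating.
Others bid (4, 4, 4): truth gives 6; no alternative beats it.
Others bid (4, 4, 8): truth gives 6; no alternative beats it.
(Checking all 64 profiles: 12 have a profitable deviation, 52 do not.)

12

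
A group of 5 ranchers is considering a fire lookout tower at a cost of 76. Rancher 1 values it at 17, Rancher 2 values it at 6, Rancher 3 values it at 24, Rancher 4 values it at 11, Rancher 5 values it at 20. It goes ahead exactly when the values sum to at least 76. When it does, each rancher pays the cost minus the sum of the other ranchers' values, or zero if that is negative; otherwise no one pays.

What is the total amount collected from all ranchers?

68

Total value 78 ≥ cost 76, so it is built.
Rancher 1: others sum to 61; max(0, 76 - 61) = 15.
Rancher 2: others sum to 72; max(0, 76 - 72) = 4.
Rancher 3: others sum to 54; max(0, 76 - 54) = 22.
Rancher 4: others sum to 67; max(0, 76 - 67) = 9.
Rancher 5: others sum to 58; max(0, 76 - 58) = 18.
Total collected = 15 + 4 + 22 + 9 + 18 = 68.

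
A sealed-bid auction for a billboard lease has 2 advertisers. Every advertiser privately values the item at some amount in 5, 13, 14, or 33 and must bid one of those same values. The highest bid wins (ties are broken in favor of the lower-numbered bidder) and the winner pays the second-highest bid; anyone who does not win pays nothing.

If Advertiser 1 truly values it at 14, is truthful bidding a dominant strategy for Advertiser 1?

Check each profile of the others' bids and compare truth against every alternative bid.
Others bid (5): truth gives 9, best alternative gives 9.
Others bid (13): truth gives 1, best alternative gives 1.
Others bid (14): truth gives 0, best alternative gives 0.
Others bid (33): truth gives 0, best alternative gives 0.
In every case the truthful bid is at least as good as any alternative, so it is a dominant strategy.

Yes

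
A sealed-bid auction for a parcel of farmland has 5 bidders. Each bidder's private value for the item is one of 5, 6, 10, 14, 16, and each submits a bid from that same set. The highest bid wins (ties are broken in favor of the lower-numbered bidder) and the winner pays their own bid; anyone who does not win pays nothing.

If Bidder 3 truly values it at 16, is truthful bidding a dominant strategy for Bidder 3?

No

Consider the case where Bidder 1 bids 5, Bidder 2 bids 5, Bidder 4 bids 5 and Bidder 5 bids 5.
Truthful bid 16: wins, pays 16, utility 16 - 16 = 0.
Bid 6 instead: wins, pays 6, utility 16 - 6 = 10.
Since 10 > 0, bidding 6 is strictly better here, so truthful bidding is not dominant.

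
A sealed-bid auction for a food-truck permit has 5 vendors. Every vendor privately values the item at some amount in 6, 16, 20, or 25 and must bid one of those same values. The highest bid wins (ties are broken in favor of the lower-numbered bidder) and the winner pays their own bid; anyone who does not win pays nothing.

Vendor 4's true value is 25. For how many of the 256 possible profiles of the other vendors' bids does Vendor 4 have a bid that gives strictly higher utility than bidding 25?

Others bid (6, 6, 6, 6): truth gives 0; bid 16 gives 9 > 0. Violating.
Others bid (6, 6, 6, 16): truth gives 0; bid 16 gives 9 > 0. Violating.
Others bid (6, 6, 6, 20): truth gives 0; bid 20 gives 5 > 0. Violating.
Others bid (6, 6, 16, 6): truth gives 0; bid 20 gives 5 > 0. Violating.
Others bid (6, 6, 6, 25): truth gives 0; no alternative beats it.
Others bid (6, 6, 16, 25): truth gives 0; no alternative beats it.
(Checking all 256 profiles: 24 have a profitable deviation, 232 do not.)

24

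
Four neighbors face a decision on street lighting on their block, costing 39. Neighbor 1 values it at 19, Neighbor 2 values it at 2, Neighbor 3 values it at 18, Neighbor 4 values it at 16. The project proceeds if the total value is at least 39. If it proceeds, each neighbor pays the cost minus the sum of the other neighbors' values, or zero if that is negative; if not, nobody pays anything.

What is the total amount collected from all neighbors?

5

Total value 55 ≥ cost 39, so it is built.
Neighbor 1: others sum to 36; max(0, 39 - 36) = 3.
Neighbor 2: others sum to 53; max(0, 39 - 53) = 0.
Neighbor 3: others sum to 37; max(0, 39 - 37) = 2.
Neighbor 4: others sum to 39; max(0, 39 - 39) = 0.
Total collected = 3 + 0 + 2 + 0 = 5.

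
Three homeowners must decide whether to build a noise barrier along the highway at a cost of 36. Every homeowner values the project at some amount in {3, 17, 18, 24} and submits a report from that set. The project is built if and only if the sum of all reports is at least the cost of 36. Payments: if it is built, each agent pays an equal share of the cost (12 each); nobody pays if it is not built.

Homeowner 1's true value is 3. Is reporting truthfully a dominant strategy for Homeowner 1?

Yes

Check each profile of the others' reports and compare truth against every alternative report.
Others report (3, 17): truth gives 0, best alternative gives -9.
Others report (3, 18): truth gives 0, best alternative gives -9.
Others report (3, 24): truth gives 0, best alternative gives -9.
Others report (17, 3): truth gives 0, best alternative gives -9.
Others report (18, 3): truth gives 0, best alternative gives -9.
Others report (24, 3): truth gives 0, best alternative gives -9.
(Remaining 10 profiles checked similarly; truth is weakly best in each.)
In every case the truthful report is at least as good as any alternative, so it is a dominant strategy.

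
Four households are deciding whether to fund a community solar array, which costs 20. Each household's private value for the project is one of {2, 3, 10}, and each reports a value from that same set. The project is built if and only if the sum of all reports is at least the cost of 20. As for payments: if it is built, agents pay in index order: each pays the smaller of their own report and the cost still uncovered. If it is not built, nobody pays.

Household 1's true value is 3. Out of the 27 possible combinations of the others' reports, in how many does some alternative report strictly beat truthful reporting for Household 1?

7

Others report (2, 10, 10): truth gives 0; report 2 gives 1 > 0. Violating.
Others report (3, 10, 10): truth gives 0; report 2 gives 1 > 0. Violating.
Others report (10, 2, 10): truth gives 0; report 2 gives 1 > 0. Violating.
Others report (10, 3, 10): truth gives 0; report 2 gives 1 > 0. Violating.
Others report (2, 2, 2): truth gives 0; no alternative beats it.
Others report (2, 2, 3): truth gives 0; no alternative beats it.
(Checking all 27 profiles: 7 have a profitable deviation, 20 do not.)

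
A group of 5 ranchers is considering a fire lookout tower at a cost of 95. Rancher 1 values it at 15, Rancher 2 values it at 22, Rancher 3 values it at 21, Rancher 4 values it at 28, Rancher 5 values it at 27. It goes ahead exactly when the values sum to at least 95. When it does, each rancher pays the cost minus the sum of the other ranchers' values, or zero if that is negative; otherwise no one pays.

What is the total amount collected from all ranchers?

Total value 113 ≥ cost 95, so it is built.
Rancher 1: others sum to 98; max(0, 95 - 98) = 0.
Rancher 2: others sum to 91; max(0, 95 - 91) = 4.
Rancher 3: others sum to 92; max(0, 95 - 92) = 3.
Rancher 4: others sum to 85; max(0, 95 - 85) = 10.
Rancher 5: others sum to 86; max(0, 95 - 86) = 9.
Total collected = 0 + 4 + 3 + 10 + 9 = 26.

26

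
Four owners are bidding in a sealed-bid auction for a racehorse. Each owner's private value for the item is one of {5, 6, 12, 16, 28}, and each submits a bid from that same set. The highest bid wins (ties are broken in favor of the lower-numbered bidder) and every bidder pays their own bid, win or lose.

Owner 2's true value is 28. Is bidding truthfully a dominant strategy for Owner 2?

Consider the case where Owner 1 bids 5, Owner 3 bids 5 and Owner 4 bids 5.
Truthful bid 28: wins, pays 28, utility 28 - 28 = 0.
Bid 6 instead: wins, pays 6, utility 28 - 6 = 22.
Since 22 > 0, bidding 6 is strictly better here, so truthful bidding is not dominant.

No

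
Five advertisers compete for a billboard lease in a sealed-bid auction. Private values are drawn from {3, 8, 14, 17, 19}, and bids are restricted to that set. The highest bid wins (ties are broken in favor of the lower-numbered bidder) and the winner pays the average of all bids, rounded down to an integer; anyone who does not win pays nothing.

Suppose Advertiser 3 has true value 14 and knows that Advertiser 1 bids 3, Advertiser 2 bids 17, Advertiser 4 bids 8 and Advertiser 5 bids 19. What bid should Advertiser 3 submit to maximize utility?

Bid 3: loses, pays 0, utility 0.
Bid 8: loses, pays 0, utility 0.
Bid 14: loses, pays 0, utility 0.
Bid 17: loses, pays 0, utility 0.
Bid 19: wins, pays 13, utility 14 - 13 = 1.
The best choice is 19 with utility 1.

19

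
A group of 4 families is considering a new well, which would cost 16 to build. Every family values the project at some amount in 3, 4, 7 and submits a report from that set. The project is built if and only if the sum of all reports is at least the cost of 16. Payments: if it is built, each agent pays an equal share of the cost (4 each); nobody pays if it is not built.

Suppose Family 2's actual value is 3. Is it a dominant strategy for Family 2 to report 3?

Yes

Check each profile of the others' reports and compare truth against every alternative report.
Others report (4, 4, 4): truth gives 0, best alternative gives -1.
Others report (3, 3, 7): truth gives -1, best alternative gives -1.
Others report (3, 4, 7): truth gives -1, best alternative gives -1.
Others report (3, 7, 3): truth gives -1, best alternative gives -1.
Others report (3, 7, 4): truth gives -1, best alternative gives -1.
Others report (3, 7, 7): truth gives -1, best alternative gives -1.
(Remaining 21 profiles checked similarly; truth is weakly best in each.)
In every case the truthful report is at least as good as any alternative, so it is a dominant strategy.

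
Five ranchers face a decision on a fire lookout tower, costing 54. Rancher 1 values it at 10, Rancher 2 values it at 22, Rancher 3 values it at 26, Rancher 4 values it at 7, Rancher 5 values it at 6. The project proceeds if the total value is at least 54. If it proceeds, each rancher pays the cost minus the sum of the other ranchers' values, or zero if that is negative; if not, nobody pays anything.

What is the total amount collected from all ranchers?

14

Total value 71 ≥ cost 54, so it is built.
Rancher 1: others sum to 61; max(0, 54 - 61) = 0.
Rancher 2: others sum to 49; max(0, 54 - 49) = 5.
Rancher 3: others sum to 45; max(0, 54 - 45) = 9.
Rancher 4: others sum to 64; max(0, 54 - 64) = 0.
Rancher 5: others sum to 65; max(0, 54 - 65) = 0.
Total collected = 0 + 5 + 9 + 0 + 0 = 14.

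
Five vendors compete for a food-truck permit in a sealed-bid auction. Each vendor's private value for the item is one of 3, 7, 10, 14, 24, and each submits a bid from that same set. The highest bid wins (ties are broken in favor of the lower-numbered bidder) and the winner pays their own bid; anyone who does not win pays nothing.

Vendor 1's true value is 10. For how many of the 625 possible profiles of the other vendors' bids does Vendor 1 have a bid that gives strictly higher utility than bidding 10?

16

Others bid (3, 3, 3, 3): truth gives 0; bid 3 gives 7 > 0. Violating.
Others bid (3, 3, 3, 7): truth gives 0; bid 7 gives 3 > 0. Violating.
Others bid (3, 3, 7, 3): truth gives 0; bid 7 gives 3 > 0. Violating.
Others bid (3, 3, 7, 7): truth gives 0; bid 7 gives 3 > 0. Violating.
Others bid (3, 3, 3, 10): truth gives 0; no alternative beats it.
Others bid (3, 3, 3, 14): truth gives 0; no alternative beats it.
(Checking all 625 profiles: 16 have a profitable deviation, 609 do not.)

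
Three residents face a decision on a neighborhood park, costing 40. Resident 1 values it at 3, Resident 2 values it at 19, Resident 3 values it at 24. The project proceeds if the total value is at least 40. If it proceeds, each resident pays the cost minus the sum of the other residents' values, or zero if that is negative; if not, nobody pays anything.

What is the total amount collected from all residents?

Total value 46 ≥ cost 40, so it is built.
Resident 1: others sum to 43; max(0, 40 - 43) = 0.
Resident 2: others sum to 27; max(0, 40 - 27) = 13.
Resident 3: others sum to 22; max(0, 40 - 22) = 18.
Total collected = 0 + 13 + 18 = 31.

31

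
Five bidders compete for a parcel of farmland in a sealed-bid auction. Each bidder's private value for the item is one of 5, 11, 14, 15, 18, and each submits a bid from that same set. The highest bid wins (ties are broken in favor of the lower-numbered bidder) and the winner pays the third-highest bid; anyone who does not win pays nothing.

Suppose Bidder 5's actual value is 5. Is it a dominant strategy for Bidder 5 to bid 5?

Yes

Check each profile of the others' bids and compare truth against every alternative bid.
Others bid (5, 5, 5, 5): truth gives 0, best alternative gives 0.
Others bid (5, 5, 5, 11): truth gives 0, best alternative gives 0.
Others bid (5, 5, 5, 14): truth gives 0, best alternative gives 0.
Others bid (5, 5, 5, 15): truth gives 0, best alternative gives 0.
Others bid (5, 5, 5, 18): truth gives 0, best alternative gives 0.
Others bid (5, 5, 11, 5): truth gives 0, best alternative gives 0.
(Remaining 619 profiles checked similarly; truth is weakly best in each.)
In every case the truthful bid is at least as good as any alternative, so it is a dominant strategy.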